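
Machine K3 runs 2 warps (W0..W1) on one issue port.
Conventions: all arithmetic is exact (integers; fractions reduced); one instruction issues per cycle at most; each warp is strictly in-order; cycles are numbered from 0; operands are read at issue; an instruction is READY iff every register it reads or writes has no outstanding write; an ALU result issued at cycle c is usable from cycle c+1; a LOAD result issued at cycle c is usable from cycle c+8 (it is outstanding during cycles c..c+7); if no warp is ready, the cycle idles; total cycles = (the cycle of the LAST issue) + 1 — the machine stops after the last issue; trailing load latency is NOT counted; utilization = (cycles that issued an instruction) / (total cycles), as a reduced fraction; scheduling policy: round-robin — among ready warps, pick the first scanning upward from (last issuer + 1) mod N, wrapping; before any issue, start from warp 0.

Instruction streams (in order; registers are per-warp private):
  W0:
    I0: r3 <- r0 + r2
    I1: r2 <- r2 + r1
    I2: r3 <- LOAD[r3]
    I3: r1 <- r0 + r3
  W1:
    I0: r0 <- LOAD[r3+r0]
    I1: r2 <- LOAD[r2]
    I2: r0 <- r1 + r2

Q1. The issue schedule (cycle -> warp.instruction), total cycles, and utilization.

cycle 0: W0.I0
cycle 1: W1.I0
cycle 2: W0.I1
cycle 3: W1.I1
cycle 4: W0.I2
cycle 5: idle
cycle 6: idle
cycle 7: idle
cycle 8: idle
cycle 9: idle
cycle 10: idle
cycle 11: W1.I2
cycle 12: W0.I3

Answer: 13 cycles, utilization 7/13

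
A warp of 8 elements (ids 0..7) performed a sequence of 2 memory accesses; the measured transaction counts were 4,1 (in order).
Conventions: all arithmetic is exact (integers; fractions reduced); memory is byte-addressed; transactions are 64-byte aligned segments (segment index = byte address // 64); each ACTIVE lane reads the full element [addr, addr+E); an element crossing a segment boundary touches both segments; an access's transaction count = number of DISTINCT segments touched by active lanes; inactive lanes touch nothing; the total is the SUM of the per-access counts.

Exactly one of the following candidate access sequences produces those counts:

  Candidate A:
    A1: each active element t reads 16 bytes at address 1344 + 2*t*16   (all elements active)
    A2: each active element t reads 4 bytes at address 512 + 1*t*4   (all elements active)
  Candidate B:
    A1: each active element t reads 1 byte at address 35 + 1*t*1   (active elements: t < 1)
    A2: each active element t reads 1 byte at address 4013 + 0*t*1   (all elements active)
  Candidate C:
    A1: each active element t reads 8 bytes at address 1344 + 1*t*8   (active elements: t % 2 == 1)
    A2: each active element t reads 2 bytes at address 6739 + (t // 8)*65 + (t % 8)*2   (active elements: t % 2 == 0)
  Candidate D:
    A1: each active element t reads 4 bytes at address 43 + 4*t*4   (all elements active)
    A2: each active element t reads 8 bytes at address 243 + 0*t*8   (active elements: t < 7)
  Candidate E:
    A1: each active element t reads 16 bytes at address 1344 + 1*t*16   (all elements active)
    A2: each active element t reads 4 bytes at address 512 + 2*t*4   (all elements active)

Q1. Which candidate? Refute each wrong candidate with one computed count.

B: A1 gives 1 transaction, not 4
C: A1 gives 1 transaction, not 4
D: A1 gives 3 transactions, not 4
E: A1 gives 2 transactions, not 4
A: all counts match (4,1)

Answer: A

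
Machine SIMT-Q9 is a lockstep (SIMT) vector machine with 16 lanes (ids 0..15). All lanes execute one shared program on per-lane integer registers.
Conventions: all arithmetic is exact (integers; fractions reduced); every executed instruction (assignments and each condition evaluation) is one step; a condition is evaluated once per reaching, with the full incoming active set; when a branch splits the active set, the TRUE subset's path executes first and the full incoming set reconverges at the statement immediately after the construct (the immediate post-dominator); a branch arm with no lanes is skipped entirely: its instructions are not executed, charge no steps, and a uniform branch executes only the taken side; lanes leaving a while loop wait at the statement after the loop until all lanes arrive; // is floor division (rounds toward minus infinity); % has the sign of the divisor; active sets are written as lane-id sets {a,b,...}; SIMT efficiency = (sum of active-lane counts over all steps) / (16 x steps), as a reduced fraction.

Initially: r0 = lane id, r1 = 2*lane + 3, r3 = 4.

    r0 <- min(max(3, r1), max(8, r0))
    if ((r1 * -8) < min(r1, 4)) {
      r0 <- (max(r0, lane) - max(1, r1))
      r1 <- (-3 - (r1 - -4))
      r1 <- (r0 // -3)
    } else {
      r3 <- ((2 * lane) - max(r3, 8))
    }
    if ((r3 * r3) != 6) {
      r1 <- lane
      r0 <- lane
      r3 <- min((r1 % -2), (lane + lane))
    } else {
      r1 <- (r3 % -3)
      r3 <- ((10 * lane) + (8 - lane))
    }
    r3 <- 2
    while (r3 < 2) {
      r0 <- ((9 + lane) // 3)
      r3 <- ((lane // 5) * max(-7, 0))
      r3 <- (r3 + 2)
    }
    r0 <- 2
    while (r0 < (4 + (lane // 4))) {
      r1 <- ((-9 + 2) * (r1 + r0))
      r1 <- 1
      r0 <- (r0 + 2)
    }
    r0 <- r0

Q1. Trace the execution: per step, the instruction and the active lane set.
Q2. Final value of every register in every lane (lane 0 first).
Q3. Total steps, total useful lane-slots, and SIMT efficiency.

step 0: r0 <- min(max(3, r1), max(8, r0)) {0,1,2,3,4,5,6,7,8,9,10,11,12,13,14,15}
step 1: eval ((r1 * -8) < min(r1, 4)) {0,1,2,3,4,5,6,7,8,9,10,11,12,13,14,15}
step 2: r0 <- (max(r0, lane) - max(1, r1)) {0,1,2,3,4,5,6,7,8,9,10,11,12,13,14,15}
step 3: r1 <- (-3 - (r1 - -4))       {0,1,2,3,4,5,6,7,8,9,10,11,12,13,14,15}
step 4: r1 <- (r0 // -3)             {0,1,2,3,4,5,6,7,8,9,10,11,12,13,14,15}
step 5: eval ((r3 * r3) != 6)        {0,1,2,3,4,5,6,7,8,9,10,11,12,13,14,15}
step 6: r1 <- lane                   {0,1,2,3,4,5,6,7,8,9,10,11,12,13,14,15}
step 7: r0 <- lane                   {0,1,2,3,4,5,6,7,8,9,10,11,12,13,14,15}
step 8: r3 <- min((r1 % -2), (lane + lane)) {0,1,2,3,4,5,6,7,8,9,10,11,12,13,14,15}
step 9: r3 <- 2                      {0,1,2,3,4,5,6,7,8,9,10,11,12,13,14,15}
step 10: eval (r3 < 2)                {0,1,2,3,4,5,6,7,8,9,10,11,12,13,14,15}
step 11: r0 <- 2                      {0,1,2,3,4,5,6,7,8,9,10,11,12,13,14,15}
step 12: eval (r0 < (4 + (lane // 4))) {0,1,2,3,4,5,6,7,8,9,10,11,12,13,14,15}
step 13: r1 <- ((-9 + 2) * (r1 + r0)) {0,1,2,3,4,5,6,7,8,9,10,11,12,13,14,15}
step 14: r1 <- 1                      {0,1,2,3,4,5,6,7,8,9,10,11,12,13,14,15}
step 15: r0 <- (r0 + 2)               {0,1,2,3,4,5,6,7,8,9,10,11,12,13,14,15}
step 16: eval (r0 < (4 + (lane // 4))) {0,1,2,3,4,5,6,7,8,9,10,11,12,13,14,15}
step 17: r1 <- ((-9 + 2) * (r1 + r0)) {4,5,6,7,8,9,10,11,12,13,14,15}
step 18: r1 <- 1                      {4,5,6,7,8,9,10,11,12,13,14,15}
step 19: r0 <- (r0 + 2)               {4,5,6,7,8,9,10,11,12,13,14,15}
step 20: eval (r0 < (4 + (lane // 4))) {4,5,6,7,8,9,10,11,12,13,14,15}
step 21: r1 <- ((-9 + 2) * (r1 + r0)) {12,13,14,15}
step 22: r1 <- 1                      {12,13,14,15}
step 23: r0 <- (r0 + 2)               {12,13,14,15}
step 24: eval (r0 < (4 + (lane // 4))) {12,13,14,15}
step 25: r0 <- r0                     {0,1,2,3,4,5,6,7,8,9,10,11,12,13,14,15}

Answer: 26 steps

r0: 4,4,4,4,6,6,6,6,6,6,6,6,8,8,8,8
r1: 1,1,1,1,1,1,1,1,1,1,1,1,1,1,1,1
r3: 2,2,2,2,2,2,2,2,2,2,2,2,2,2,2,2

steps = 26; useful = 352; efficiency = 352/416 = 11/13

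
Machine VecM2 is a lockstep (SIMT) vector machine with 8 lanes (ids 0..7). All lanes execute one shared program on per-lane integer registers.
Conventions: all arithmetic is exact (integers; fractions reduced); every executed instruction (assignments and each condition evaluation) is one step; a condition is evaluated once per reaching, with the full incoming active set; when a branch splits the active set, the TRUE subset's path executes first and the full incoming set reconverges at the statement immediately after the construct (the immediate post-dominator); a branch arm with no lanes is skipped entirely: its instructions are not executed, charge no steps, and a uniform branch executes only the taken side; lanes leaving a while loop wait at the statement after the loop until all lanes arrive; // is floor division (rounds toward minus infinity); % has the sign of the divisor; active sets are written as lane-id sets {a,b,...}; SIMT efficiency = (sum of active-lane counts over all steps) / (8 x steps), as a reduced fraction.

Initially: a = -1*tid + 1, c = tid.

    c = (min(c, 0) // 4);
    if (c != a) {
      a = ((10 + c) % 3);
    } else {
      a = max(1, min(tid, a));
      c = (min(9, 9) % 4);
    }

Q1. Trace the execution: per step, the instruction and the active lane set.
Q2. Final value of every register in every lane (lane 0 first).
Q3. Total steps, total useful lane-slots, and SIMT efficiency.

step 0: c <- (min(c, 0) // 4)        {0,1,2,3,4,5,6,7}
step 1: eval (c != a)                {0,1,2,3,4,5,6,7}
step 2: a <- ((10 + c) % 3)          {0,2,3,4,5,6,7}
step 3: a <- max(1, min(tid, a))     {1}
step 4: c <- (min(9, 9) % 4)         {1}

Answer: 5 steps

a: 1,1,1,1,1,1,1,1
c: 0,1,0,0,0,0,0,0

steps = 5; useful = 25; efficiency = 25/40 = 5/8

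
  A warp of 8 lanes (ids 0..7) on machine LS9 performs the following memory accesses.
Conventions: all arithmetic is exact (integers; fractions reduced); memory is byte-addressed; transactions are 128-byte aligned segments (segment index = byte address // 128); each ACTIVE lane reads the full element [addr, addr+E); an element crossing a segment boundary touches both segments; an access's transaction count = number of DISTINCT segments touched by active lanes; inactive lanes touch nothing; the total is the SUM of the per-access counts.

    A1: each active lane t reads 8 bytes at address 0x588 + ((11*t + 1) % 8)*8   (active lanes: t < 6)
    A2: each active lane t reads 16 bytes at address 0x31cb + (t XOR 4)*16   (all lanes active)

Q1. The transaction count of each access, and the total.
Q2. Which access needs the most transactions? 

A1: 1 transaction
A2: 2 transactions

Answer: 1,2; total 3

Answer: A2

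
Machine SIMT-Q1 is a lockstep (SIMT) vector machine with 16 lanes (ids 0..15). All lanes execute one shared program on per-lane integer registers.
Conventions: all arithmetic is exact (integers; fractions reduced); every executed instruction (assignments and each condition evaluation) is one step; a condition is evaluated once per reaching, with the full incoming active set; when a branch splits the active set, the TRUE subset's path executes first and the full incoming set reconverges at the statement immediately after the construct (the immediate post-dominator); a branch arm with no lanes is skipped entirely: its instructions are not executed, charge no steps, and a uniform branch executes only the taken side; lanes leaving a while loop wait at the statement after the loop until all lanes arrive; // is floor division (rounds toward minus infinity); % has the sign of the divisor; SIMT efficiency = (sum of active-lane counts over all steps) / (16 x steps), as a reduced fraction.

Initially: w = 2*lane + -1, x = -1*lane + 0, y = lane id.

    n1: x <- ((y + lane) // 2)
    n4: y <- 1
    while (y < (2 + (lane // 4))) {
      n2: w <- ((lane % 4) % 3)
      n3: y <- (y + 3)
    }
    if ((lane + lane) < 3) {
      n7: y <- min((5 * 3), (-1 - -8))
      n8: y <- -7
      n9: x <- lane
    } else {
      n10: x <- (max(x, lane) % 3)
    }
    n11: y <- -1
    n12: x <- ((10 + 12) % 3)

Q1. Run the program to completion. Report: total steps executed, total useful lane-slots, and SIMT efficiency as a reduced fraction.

Answer: 16 steps, 176 useful, 11/16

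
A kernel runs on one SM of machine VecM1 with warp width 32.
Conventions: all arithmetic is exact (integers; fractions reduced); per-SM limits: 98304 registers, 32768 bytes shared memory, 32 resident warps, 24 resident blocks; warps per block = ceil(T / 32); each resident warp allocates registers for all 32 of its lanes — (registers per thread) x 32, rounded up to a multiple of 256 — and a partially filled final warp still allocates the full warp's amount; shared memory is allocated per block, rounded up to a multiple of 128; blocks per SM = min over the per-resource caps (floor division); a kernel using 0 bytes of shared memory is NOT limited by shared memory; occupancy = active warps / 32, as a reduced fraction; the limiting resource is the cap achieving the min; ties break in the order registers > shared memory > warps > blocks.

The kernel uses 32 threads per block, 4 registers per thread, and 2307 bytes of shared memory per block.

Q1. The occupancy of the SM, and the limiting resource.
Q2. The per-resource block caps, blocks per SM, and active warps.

Answer: occupancy 13/32, limited by shared memory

registers: 384 blocks
shared memory: 13 blocks
warps: 32 blocks
blocks: 24 blocks

Answer: 13 blocks, 13 active warps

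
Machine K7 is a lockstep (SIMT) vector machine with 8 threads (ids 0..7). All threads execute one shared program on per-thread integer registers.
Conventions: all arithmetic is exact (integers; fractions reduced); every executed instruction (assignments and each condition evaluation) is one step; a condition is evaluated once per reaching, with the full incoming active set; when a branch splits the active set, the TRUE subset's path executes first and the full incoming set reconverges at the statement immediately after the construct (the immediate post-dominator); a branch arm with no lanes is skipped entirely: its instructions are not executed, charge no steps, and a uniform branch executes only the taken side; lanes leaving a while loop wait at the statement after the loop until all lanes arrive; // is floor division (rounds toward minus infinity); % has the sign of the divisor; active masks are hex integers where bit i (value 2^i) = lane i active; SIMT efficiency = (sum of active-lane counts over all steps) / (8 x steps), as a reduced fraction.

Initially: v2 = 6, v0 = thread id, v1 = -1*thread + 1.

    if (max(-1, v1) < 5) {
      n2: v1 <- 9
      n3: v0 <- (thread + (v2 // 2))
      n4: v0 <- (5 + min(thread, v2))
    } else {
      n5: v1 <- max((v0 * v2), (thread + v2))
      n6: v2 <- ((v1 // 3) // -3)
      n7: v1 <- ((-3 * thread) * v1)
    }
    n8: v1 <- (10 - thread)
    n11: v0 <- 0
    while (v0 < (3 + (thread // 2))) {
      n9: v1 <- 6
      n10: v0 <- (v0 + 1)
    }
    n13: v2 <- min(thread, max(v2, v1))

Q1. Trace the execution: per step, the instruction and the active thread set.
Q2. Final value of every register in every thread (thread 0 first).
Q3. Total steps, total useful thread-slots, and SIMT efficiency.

step 0: eval (max(-1, v1) < 5)       0xff
step 1: v1 <- 9                      0xff
step 2: v0 <- (thread + (v2 // 2))   0xff
step 3: v0 <- (5 + min(thread, v2))  0xff
step 4: v1 <- (10 - thread)          0xff
step 5: v0 <- 0                      0xff
step 6: eval (v0 < (3 + (thread // 2))) 0xff
step 7: v1 <- 6                      0xff
step 8: v0 <- (v0 + 1)               0xff
step 9: eval (v0 < (3 + (thread // 2))) 0xff
step 10: v1 <- 6                      0xff
step 11: v0 <- (v0 + 1)               0xff
step 12: eval (v0 < (3 + (thread // 2))) 0xff
step 13: v1 <- 6                      0xff
step 14: v0 <- (v0 + 1)               0xff
step 15: eval (v0 < (3 + (thread // 2))) 0xff
step 16: v1 <- 6                      0xfc
step 17: v0 <- (v0 + 1)               0xfc
step 18: eval (v0 < (3 + (thread // 2))) 0xfc
step 19: v1 <- 6                      0xf0
step 20: v0 <- (v0 + 1)               0xf0
step 21: eval (v0 < (3 + (thread // 2))) 0xf0
step 22: v1 <- 6                      0xc0
step 23: v0 <- (v0 + 1)               0xc0
step 24: eval (v0 < (3 + (thread // 2))) 0xc0
step 25: v2 <- min(thread, max(v2, v1)) 0xff

Answer: 26 steps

v2: 0,1,2,3,4,5,6,6
v0: 3,3,4,4,5,5,6,6
v1: 6,6,6,6,6,6,6,6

steps = 26; useful = 172; efficiency = 172/208 = 43/52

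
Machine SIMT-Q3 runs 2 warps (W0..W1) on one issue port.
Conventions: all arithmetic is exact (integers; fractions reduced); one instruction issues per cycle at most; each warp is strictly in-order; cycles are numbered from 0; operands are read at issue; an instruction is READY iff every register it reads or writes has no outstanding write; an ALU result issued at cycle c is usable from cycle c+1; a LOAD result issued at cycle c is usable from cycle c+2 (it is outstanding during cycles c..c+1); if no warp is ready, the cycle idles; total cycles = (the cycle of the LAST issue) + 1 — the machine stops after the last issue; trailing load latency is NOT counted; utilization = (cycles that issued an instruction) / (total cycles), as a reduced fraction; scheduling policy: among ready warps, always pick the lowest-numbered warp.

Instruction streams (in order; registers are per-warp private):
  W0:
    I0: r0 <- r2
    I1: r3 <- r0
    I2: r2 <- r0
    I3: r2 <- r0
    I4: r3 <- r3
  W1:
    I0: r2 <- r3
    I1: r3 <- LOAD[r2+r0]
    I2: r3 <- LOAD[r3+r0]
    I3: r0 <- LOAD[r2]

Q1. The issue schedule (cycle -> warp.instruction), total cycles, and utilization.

cycle 0: W0.I0
cycle 1: W0.I1
cycle 2: W0.I2
cycle 3: W0.I3
cycle 4: W0.I4
cycle 5: W1.I0
cycle 6: W1.I1
cycle 7: idle
cycle 8: W1.I2
cycle 9: W1.I3

Answer: 10 cycles, utilization 9/10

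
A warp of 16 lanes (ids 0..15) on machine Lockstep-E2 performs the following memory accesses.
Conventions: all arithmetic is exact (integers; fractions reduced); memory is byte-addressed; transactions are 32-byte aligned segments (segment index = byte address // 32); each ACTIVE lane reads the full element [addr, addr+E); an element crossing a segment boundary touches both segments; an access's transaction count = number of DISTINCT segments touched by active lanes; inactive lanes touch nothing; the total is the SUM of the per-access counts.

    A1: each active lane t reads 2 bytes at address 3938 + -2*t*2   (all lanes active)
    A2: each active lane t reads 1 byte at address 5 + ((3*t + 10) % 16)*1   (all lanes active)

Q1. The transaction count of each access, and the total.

A1: 3 transactions
A2: 1 transaction

Answer: 3,1; total 4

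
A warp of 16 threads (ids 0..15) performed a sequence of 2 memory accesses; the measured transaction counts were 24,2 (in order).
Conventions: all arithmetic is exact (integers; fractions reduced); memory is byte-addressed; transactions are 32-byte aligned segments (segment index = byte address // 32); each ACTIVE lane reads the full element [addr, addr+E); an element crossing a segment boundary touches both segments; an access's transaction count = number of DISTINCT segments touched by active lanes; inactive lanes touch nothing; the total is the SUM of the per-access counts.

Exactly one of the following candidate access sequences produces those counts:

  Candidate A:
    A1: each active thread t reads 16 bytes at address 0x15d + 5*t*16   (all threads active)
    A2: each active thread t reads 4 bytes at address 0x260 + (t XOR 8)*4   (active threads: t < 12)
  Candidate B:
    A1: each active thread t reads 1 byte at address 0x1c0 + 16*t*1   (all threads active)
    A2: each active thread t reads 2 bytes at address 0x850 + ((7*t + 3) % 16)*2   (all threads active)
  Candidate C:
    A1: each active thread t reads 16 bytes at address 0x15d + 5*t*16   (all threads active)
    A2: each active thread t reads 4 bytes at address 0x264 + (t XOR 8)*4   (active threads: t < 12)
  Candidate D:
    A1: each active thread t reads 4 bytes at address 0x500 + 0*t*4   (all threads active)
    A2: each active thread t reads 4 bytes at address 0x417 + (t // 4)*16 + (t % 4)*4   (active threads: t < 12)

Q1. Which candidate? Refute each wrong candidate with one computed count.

B: A1 gives 8 transactions, not 24
C: A2 gives 3 transactions, not 2
D: A1 gives 1 transaction, not 24
A: all counts match (24,2)

Answer: A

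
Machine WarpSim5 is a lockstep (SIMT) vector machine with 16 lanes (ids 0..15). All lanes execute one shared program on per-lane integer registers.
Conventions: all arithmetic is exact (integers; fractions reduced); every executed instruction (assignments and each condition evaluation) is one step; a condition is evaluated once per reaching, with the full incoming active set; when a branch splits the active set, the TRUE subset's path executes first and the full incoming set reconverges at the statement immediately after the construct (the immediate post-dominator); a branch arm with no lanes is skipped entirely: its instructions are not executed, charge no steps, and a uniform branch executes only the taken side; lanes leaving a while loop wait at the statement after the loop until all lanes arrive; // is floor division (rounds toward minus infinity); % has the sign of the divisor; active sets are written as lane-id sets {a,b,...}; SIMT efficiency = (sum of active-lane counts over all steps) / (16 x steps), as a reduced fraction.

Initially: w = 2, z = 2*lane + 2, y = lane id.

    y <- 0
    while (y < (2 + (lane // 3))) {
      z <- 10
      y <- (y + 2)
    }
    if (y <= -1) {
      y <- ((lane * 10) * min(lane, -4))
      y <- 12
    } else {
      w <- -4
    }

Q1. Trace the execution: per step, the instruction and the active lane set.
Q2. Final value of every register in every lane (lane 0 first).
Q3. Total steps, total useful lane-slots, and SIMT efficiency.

step 0: y <- 0                       {0,1,2,3,4,5,6,7,8,9,10,11,12,13,14,15}
step 1: eval (y < (2 + (lane // 3))) {0,1,2,3,4,5,6,7,8,9,10,11,12,13,14,15}
step 2: z <- 10                      {0,1,2,3,4,5,6,7,8,9,10,11,12,13,14,15}
step 3: y <- (y + 2)                 {0,1,2,3,4,5,6,7,8,9,10,11,12,13,14,15}
step 4: eval (y < (2 + (lane // 3))) {0,1,2,3,4,5,6,7,8,9,10,11,12,13,14,15}
step 5: z <- 10                      {3,4,5,6,7,8,9,10,11,12,13,14,15}
step 6: y <- (y + 2)                 {3,4,5,6,7,8,9,10,11,12,13,14,15}
step 7: eval (y < (2 + (lane // 3))) {3,4,5,6,7,8,9,10,11,12,13,14,15}
step 8: z <- 10                      {9,10,11,12,13,14,15}
step 9: y <- (y + 2)                 {9,10,11,12,13,14,15}
step 10: eval (y < (2 + (lane // 3))) {9,10,11,12,13,14,15}
step 11: z <- 10                      {15}
step 12: y <- (y + 2)                 {15}
step 13: eval (y < (2 + (lane // 3))) {15}
step 14: eval (y <= -1)               {0,1,2,3,4,5,6,7,8,9,10,11,12,13,14,15}
step 15: w <- -4                      {0,1,2,3,4,5,6,7,8,9,10,11,12,13,14,15}

Answer: 16 steps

w: -4,-4,-4,-4,-4,-4,-4,-4,-4,-4,-4,-4,-4,-4,-4,-4
z: 10,10,10,10,10,10,10,10,10,10,10,10,10,10,10,10
y: 2,2,2,4,4,4,4,4,4,6,6,6,6,6,6,8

steps = 16; useful = 175; efficiency = 175/256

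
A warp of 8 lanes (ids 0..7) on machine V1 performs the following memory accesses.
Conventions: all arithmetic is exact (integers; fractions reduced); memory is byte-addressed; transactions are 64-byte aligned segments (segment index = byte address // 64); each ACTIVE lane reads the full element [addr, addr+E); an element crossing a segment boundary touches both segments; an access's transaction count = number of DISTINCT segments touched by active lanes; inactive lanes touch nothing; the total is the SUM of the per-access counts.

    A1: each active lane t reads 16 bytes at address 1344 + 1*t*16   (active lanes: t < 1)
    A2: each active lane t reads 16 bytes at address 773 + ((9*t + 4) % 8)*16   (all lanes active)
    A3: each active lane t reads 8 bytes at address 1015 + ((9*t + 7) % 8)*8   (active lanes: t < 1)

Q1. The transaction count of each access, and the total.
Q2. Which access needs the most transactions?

A1: 1 transaction
A2: 3 transactions
A3: 1 transaction

Answer: 1,3,1; total 5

Answer: A2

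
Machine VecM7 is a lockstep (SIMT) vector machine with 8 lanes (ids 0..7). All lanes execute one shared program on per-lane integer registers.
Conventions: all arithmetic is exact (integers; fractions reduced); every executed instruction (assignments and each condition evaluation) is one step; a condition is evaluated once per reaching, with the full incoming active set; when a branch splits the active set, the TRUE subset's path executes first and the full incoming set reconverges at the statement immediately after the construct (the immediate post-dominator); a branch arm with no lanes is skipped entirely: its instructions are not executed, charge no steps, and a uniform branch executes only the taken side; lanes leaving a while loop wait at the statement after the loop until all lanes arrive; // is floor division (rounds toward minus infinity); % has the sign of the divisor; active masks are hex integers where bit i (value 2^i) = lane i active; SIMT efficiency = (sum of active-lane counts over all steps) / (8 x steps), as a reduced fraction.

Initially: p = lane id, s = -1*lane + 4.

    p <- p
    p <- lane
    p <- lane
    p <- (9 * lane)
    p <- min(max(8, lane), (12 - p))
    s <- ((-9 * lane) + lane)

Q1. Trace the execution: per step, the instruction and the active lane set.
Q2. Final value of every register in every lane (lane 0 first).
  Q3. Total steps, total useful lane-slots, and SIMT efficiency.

step 0: p <- p                       0xff
step 1: p <- lane                    0xff
step 2: p <- lane                    0xff
step 3: p <- (9 * lane)              0xff
step 4: p <- min(max(8, lane), (12 - p)) 0xff
step 5: s <- ((-9 * lane) + lane)    0xff

Answer: 6 steps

p: 8,3,-6,-15,-24,-33,-42,-51
s: 0,-8,-16,-24,-32,-40,-48,-56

steps = 6; useful = 48; efficiency = 48/48 = 1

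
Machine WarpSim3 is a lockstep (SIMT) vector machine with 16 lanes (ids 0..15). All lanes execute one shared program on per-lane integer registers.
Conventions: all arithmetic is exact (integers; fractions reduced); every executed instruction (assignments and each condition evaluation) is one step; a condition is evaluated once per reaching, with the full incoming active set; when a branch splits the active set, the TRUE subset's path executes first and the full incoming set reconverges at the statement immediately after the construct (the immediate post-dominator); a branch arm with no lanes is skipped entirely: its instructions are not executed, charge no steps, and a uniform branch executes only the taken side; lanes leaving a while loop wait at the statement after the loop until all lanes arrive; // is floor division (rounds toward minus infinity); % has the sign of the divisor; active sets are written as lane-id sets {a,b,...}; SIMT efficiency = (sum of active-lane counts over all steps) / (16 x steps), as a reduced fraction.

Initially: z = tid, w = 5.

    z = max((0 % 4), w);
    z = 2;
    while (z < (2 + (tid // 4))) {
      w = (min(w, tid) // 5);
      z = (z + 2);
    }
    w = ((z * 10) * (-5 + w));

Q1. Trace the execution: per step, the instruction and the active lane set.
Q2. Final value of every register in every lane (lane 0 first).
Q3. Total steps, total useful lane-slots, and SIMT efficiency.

step 0: z <- max((0 % 4), w)         {0,1,2,3,4,5,6,7,8,9,10,11,12,13,14,15}
step 1: z <- 2                       {0,1,2,3,4,5,6,7,8,9,10,11,12,13,14,15}
step 2: eval (z < (2 + (tid // 4)))  {0,1,2,3,4,5,6,7,8,9,10,11,12,13,14,15}
step 3: w <- (min(w, tid) // 5)      {4,5,6,7,8,9,10,11,12,13,14,15}
step 4: z <- (z + 2)                 {4,5,6,7,8,9,10,11,12,13,14,15}
step 5: eval (z < (2 + (tid // 4)))  {4,5,6,7,8,9,10,11,12,13,14,15}
step 6: w <- (min(w, tid) // 5)      {12,13,14,15}
step 7: z <- (z + 2)                 {12,13,14,15}
step 8: eval (z < (2 + (tid // 4)))  {12,13,14,15}
step 9: w <- ((z * 10) * (-5 + w))   {0,1,2,3,4,5,6,7,8,9,10,11,12,13,14,15}

Answer: 10 steps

z: 2,2,2,2,4,4,4,4,4,4,4,4,6,6,6,6
w: 0,0,0,0,-200,-160,-160,-160,-160,-160,-160,-160,-300,-300,-300,-300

steps = 10; useful = 112; efficiency = 112/160 = 7/10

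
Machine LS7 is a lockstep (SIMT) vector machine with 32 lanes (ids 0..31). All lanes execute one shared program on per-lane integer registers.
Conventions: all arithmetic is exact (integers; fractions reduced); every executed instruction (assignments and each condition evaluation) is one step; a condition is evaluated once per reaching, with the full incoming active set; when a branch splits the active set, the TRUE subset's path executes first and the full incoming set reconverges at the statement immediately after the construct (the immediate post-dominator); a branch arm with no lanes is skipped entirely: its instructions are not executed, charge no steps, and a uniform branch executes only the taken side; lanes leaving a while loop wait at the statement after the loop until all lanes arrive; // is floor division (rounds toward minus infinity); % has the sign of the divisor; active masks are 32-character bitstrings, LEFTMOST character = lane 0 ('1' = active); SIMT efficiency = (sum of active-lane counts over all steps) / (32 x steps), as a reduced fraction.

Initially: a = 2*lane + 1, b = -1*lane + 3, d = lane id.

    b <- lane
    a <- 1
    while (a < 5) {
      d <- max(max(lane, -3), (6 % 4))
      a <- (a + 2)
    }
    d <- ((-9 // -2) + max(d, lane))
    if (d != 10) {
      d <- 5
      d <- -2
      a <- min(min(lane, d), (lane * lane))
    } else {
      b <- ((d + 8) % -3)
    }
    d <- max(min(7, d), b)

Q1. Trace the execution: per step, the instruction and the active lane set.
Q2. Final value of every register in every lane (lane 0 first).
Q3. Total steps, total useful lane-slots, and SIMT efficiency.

step 0: b <- lane                    11111111111111111111111111111111
step 1: a <- 1                       11111111111111111111111111111111
step 2: eval (a < 5)                 11111111111111111111111111111111
step 3: d <- max(max(lane, -3), (6 % 4)) 11111111111111111111111111111111
step 4: a <- (a + 2)                 11111111111111111111111111111111
step 5: eval (a < 5)                 11111111111111111111111111111111
step 6: d <- max(max(lane, -3), (6 % 4)) 11111111111111111111111111111111
step 7: a <- (a + 2)                 11111111111111111111111111111111
step 8: eval (a < 5)                 11111111111111111111111111111111
step 9: d <- ((-9 // -2) + max(d, lane)) 11111111111111111111111111111111
step 10: eval (d != 10)               11111111111111111111111111111111
step 11: d <- 5                       11111101111111111111111111111111
step 12: d <- -2                      11111101111111111111111111111111
step 13: a <- min(min(lane, d), (lane * lane)) 11111101111111111111111111111111
step 14: b <- ((d + 8) % -3)          00000010000000000000000000000000
step 15: d <- max(min(7, d), b)       11111111111111111111111111111111

Answer: 16 steps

a: -2,-2,-2,-2,-2,-2,5,-2,-2,-2,-2,-2,-2,-2,-2,-2,-2,-2,-2,-2,-2,-2,-2,-2,-2,-2,-2,-2,-2,-2,-2,-2
b: 0,1,2,3,4,5,0,7,8,9,10,11,12,13,14,15,16,17,18,19,20,21,22,23,24,25,26,27,28,29,30,31
d: 0,1,2,3,4,5,7,7,8,9,10,11,12,13,14,15,16,17,18,19,20,21,22,23,24,25,26,27,28,29,30,31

steps = 16; useful = 478; efficiency = 478/512 = 239/256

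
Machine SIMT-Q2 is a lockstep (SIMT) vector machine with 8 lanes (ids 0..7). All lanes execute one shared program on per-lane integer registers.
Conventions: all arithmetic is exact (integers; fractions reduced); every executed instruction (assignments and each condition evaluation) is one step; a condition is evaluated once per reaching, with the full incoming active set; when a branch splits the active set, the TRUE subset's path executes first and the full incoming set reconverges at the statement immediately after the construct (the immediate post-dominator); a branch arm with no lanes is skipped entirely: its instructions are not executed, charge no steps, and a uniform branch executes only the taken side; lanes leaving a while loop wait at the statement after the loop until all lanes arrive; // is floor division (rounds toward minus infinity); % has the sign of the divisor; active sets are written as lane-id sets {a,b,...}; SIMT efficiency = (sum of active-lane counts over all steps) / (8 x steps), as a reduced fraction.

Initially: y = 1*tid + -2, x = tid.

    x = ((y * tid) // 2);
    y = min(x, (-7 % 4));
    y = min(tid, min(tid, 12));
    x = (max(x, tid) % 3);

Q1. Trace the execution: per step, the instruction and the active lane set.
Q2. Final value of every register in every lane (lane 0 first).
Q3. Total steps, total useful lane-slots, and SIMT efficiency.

step 0: x <- ((y * tid) // 2)        {0,1,2,3,4,5,6,7}
step 1: y <- min(x, (-7 % 4))        {0,1,2,3,4,5,6,7}
step 2: y <- min(tid, min(tid, 12))  {0,1,2,3,4,5,6,7}
step 3: x <- (max(x, tid) % 3)       {0,1,2,3,4,5,6,7}

Answer: 4 steps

y: 0,1,2,3,4,5,6,7
x: 0,1,2,0,1,1,0,2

steps = 4; useful = 32; efficiency = 32/32 = 1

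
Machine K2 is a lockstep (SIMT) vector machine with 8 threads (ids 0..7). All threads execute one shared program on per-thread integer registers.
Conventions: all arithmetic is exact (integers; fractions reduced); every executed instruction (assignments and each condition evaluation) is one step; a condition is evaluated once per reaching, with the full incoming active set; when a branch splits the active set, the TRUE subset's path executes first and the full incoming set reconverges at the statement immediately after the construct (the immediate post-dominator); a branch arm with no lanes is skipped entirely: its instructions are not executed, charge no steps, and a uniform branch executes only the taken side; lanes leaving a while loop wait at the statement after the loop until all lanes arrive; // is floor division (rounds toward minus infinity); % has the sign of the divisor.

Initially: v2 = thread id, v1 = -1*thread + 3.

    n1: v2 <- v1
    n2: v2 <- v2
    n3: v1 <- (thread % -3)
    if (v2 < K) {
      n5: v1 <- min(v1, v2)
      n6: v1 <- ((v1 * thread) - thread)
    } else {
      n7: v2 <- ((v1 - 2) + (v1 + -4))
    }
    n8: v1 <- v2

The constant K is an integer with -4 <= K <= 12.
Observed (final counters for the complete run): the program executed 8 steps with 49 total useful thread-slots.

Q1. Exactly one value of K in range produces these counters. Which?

Answer: K = -3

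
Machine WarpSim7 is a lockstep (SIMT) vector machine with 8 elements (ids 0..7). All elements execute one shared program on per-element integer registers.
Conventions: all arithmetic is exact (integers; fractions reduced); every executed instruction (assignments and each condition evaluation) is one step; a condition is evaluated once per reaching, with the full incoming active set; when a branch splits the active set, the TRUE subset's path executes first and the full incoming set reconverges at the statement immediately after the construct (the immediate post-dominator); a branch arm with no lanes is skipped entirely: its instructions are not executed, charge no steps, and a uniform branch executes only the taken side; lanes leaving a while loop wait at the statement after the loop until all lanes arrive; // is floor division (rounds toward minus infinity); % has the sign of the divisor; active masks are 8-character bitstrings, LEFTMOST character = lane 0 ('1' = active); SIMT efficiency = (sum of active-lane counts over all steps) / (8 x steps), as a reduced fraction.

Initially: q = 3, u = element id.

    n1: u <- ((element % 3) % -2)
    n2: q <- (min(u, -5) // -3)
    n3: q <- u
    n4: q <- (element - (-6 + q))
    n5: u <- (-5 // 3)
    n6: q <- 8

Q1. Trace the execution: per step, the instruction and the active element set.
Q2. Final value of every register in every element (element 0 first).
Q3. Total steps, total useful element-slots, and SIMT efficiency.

step 0: u <- ((element % 3) % -2)    11111111
step 1: q <- (min(u, -5) // -3)      11111111
step 2: q <- u                       11111111
step 3: q <- (element - (-6 + q))    11111111
step 4: u <- (-5 // 3)               11111111
step 5: q <- 8                       11111111

Answer: 6 steps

q: 8,8,8,8,8,8,8,8
u: -2,-2,-2,-2,-2,-2,-2,-2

steps = 6; useful = 48; efficiency = 48/48 = 1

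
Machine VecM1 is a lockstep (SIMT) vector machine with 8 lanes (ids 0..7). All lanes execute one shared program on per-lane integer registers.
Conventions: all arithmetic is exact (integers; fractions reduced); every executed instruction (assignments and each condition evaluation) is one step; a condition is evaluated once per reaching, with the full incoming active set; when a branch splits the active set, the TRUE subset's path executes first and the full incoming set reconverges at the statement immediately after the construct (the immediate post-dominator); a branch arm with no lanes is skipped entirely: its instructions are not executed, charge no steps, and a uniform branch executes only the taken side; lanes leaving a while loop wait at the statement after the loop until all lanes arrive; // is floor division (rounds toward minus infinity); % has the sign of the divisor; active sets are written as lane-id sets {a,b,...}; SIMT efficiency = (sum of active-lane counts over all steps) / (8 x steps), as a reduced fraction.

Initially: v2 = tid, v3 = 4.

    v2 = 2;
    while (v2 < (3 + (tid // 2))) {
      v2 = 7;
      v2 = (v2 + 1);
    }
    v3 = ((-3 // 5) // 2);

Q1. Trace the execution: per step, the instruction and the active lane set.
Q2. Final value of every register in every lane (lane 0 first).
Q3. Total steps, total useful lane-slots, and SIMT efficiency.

step 0: v2 <- 2                      {0,1,2,3,4,5,6,7}
step 1: eval (v2 < (3 + (tid // 2))) {0,1,2,3,4,5,6,7}
step 2: v2 <- 7                      {0,1,2,3,4,5,6,7}
step 3: v2 <- (v2 + 1)               {0,1,2,3,4,5,6,7}
step 4: eval (v2 < (3 + (tid // 2))) {0,1,2,3,4,5,6,7}
step 5: v3 <- ((-3 // 5) // 2)       {0,1,2,3,4,5,6,7}

Answer: 6 steps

v2: 8,8,8,8,8,8,8,8
v3: -1,-1,-1,-1,-1,-1,-1,-1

steps = 6; useful = 48; efficiency = 48/48 = 1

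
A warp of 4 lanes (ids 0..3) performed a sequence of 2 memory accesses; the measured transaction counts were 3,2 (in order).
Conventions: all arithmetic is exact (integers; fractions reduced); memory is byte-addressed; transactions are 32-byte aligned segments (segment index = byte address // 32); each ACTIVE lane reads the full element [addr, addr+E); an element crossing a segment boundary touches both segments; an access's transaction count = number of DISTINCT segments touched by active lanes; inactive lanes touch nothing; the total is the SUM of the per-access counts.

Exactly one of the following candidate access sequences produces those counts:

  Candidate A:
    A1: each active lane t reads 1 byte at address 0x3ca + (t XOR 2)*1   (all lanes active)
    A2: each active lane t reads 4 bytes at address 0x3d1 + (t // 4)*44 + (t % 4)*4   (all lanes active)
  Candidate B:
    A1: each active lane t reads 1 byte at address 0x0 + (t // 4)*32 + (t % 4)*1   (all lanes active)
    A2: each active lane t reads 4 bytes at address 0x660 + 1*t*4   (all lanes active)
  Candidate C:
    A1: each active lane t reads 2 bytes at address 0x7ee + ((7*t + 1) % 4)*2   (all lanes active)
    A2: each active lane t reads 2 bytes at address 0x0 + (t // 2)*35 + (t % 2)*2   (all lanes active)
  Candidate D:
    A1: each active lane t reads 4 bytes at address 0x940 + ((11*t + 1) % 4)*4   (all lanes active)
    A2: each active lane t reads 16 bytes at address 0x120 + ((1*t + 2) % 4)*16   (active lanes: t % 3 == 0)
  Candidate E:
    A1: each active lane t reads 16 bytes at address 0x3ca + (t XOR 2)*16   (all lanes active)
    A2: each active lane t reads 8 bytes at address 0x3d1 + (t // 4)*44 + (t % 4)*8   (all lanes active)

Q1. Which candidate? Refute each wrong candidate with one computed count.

A: A1 gives 1 transaction, not 3
B: A1 gives 1 transaction, not 3
C: A1 gives 1 transaction, not 3
D: A1 gives 1 transaction, not 3
E: all counts match (3,2)

Answer: E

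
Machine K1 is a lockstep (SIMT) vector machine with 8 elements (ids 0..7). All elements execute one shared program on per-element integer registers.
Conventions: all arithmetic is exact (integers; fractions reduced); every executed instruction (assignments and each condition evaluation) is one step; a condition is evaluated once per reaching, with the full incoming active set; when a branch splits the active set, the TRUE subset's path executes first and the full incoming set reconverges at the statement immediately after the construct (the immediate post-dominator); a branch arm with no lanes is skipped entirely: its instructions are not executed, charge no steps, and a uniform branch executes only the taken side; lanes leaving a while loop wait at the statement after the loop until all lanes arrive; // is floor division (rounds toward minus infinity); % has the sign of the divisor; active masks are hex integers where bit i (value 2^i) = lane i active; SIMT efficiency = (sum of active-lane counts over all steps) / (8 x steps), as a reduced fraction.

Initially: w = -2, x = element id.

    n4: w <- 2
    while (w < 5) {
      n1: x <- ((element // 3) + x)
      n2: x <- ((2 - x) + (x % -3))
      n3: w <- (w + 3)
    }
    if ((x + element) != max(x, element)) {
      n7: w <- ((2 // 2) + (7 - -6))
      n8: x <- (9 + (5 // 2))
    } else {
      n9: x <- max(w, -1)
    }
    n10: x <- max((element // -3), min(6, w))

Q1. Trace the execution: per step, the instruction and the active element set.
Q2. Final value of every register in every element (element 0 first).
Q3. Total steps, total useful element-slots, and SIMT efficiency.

step 0: w <- 2                       0xff
step 1: eval (w < 5)                 0xff
step 2: x <- ((element // 3) + x)    0xff
step 3: x <- ((2 - x) + (x % -3))    0xff
step 4: w <- (w + 3)                 0xff
step 5: eval (w < 5)                 0xff
step 6: eval ((x + element) != max(x, element)) 0xff
step 7: w <- ((2 // 2) + (7 - -6))   0xfe
step 8: x <- (9 + (5 // 2))          0xfe
step 9: x <- max(w, -1)              0x01
step 10: x <- max((element // -3), min(6, w)) 0xff

Answer: 11 steps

w: 5,14,14,14,14,14,14,14
x: 5,6,6,6,6,6,6,6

steps = 11; useful = 79; efficiency = 79/88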